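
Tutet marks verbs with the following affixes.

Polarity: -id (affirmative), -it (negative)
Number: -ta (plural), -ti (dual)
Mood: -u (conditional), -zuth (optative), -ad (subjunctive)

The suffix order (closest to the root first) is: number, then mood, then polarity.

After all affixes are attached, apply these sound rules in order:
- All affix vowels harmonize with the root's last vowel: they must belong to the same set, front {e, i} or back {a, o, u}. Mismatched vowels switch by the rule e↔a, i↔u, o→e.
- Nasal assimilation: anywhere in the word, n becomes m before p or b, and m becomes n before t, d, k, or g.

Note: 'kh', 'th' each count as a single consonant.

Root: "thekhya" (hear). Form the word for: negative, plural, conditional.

thekhyatauut

Attach number plural -ta → thekhyata.
Attach mood conditional -u → thekhyatau.
Attach polarity negative -it → thekhyatauit.
Apply vowel harmony: thekhyatauit → thekhyatauut.
Nasal assimilation: no change.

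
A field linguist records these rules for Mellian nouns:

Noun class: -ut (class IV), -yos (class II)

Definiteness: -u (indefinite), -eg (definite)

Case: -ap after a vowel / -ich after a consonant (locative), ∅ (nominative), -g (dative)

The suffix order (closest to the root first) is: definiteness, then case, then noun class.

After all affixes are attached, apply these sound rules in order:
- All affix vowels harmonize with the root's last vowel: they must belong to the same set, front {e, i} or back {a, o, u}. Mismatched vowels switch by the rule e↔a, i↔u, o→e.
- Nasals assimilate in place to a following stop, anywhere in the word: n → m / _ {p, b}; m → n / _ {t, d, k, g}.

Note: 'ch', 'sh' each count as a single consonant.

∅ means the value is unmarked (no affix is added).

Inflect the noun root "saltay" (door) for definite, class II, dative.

saltayaggyos

Attach definiteness definite -eg → saltayeg.
Attach case dative -g → saltayegg.
Attach noun class class II -yos → saltayeggyos.
Apply vowel harmony: saltayeggyos → saltayaggyos.
Nasal assimilation: no change.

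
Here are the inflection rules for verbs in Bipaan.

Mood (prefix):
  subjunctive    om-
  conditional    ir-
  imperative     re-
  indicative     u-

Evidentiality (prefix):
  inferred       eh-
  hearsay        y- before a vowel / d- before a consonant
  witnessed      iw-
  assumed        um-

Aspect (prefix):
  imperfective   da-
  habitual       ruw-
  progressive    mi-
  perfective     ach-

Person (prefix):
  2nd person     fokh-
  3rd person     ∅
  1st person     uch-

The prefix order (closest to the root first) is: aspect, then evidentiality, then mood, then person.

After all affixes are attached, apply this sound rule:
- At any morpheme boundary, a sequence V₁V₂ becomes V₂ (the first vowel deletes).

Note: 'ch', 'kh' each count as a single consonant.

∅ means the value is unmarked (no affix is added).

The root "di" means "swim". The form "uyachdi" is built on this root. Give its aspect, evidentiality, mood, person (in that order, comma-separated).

Segment: u-y-ach-di.
aspect: ach- → perfective.
evidentiality: y/d- → hearsay.
mood: u- → indicative.
person: ∅ → 3rd person.

perfective, hearsay, indicative, 3rd person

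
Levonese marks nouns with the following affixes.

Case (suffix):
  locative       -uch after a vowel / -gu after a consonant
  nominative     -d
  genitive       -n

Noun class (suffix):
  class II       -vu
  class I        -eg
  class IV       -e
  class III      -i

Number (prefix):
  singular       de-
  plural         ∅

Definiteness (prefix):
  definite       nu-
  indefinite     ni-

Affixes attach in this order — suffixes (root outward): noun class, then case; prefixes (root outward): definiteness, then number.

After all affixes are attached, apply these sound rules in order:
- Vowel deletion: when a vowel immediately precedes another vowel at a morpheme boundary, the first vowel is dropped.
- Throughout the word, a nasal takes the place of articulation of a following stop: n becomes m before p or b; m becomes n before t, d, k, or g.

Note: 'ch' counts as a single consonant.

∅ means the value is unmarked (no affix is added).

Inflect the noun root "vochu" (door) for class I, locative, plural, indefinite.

Attach definiteness indefinite ni- → nivochu.
Attach noun class class I -eg → nivochueg.
Attach case locative -gu (after consonant 'g') → nivochueggu.
number = plural: zero marking, form stays nivochueggu.
Apply vowel deletion: nivochueggu → nivocheggu.
Nasal assimilation: no change.

nivocheggu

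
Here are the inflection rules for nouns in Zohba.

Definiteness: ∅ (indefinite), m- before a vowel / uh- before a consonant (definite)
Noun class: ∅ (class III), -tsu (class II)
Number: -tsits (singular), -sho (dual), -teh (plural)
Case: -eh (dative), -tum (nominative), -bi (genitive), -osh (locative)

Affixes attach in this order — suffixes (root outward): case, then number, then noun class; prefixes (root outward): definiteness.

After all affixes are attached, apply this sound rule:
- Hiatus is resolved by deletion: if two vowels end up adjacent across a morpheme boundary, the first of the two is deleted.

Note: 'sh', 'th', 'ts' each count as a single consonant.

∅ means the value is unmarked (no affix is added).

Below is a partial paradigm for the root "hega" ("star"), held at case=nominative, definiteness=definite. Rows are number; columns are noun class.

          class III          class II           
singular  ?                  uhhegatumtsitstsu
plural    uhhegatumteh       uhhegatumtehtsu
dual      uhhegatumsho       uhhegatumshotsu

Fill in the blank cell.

Attach case nominative -tum → hegatum.
Attach number singular -tsits → hegatumtsits.
Attach definiteness definite uh- (before consonant 'h') → uhhegatumtsits.
noun class = class III: zero marking, form stays uhhegatumtsits.
Vowel deletion: no change.

uhhegatumtsits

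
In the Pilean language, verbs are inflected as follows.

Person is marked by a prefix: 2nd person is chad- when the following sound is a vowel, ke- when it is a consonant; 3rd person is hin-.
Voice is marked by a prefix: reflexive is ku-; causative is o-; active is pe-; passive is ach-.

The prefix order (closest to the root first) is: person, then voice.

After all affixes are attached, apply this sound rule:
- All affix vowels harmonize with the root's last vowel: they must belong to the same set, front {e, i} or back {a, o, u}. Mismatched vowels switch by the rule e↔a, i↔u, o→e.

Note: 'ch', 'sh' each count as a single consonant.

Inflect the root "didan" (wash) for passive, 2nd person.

achkadidan

Attach person 2nd person ke- (before consonant 'd') → kedidan.
Attach voice passive ach- → achkedidan.
Apply vowel harmony: achkedidan → achkadidan.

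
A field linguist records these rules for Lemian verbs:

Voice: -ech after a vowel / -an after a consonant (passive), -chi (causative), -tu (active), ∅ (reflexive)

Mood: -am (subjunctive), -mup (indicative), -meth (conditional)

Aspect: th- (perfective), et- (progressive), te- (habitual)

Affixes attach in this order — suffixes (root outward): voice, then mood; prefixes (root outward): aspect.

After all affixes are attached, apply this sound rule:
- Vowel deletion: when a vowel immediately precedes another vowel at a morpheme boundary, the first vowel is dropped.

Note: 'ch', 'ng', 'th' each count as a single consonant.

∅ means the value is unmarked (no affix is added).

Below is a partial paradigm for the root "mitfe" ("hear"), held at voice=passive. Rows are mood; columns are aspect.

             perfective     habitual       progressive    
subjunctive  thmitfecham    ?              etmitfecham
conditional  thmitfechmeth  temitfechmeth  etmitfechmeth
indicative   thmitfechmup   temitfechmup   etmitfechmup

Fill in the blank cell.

Attach voice passive -ech (after vowel 'e') → mitfeech.
Attach aspect habitual te- → temitfeech.
Attach mood subjunctive -am → temitfeecham.
Apply vowel deletion: temitfeecham → temitfecham.

temitfecham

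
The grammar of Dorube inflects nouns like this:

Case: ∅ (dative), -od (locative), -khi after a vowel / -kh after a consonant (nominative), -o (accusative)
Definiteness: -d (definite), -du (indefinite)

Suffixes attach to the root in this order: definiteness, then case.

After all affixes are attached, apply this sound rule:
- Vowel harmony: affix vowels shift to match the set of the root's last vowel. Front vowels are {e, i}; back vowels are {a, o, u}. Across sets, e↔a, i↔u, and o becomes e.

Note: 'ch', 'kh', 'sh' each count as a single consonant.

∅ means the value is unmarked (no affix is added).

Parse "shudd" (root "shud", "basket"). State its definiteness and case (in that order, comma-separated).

Segment: shud-d.
definiteness: -d → definite.
case: ∅ → dative.

definite, dative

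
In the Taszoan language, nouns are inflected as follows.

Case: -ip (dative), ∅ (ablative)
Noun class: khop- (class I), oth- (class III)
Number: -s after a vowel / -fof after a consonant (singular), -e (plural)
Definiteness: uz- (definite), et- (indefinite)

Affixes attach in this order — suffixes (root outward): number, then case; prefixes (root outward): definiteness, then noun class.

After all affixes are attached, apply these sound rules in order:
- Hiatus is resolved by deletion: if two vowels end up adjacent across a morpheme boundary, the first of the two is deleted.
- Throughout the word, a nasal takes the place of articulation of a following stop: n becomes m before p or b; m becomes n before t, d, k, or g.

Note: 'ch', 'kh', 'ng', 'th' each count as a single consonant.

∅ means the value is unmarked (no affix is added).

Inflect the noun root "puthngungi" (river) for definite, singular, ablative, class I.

khopuzputhngungis

Attach definiteness definite uz- → uzputhngungi.
Attach number singular -s (after vowel 'i') → uzputhngungis.
case = ablative: zero marking, form stays uzputhngungis.
Attach noun class class I khop- → khopuzputhngungis.
Vowel deletion: no change.
Nasal assimilation: no change.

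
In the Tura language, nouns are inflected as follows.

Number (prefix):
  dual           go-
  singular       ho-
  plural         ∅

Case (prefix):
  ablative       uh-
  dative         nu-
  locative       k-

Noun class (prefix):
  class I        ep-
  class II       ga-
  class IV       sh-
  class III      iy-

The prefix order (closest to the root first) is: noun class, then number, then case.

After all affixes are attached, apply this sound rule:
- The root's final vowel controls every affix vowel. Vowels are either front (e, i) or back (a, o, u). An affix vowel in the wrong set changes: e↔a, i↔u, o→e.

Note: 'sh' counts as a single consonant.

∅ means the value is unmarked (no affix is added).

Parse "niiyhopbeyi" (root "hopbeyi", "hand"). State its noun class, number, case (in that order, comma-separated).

class III, plural, dative

Segment: nu-iy-hopbeyi.
noun class: iy- → class III.
number: ∅ → plural.
case: nu- → dative.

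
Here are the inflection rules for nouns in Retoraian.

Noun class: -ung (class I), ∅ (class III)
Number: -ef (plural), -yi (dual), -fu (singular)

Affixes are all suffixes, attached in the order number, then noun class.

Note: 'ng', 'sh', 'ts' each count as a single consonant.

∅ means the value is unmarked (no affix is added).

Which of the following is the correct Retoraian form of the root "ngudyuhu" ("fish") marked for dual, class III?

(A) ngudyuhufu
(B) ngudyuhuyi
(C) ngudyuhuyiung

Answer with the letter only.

Attach number dual -yi → ngudyuhuyi.
noun class = class III: zero marking, form stays ngudyuhuyi.
So the correct form is ngudyuhuyi, option (B).
(C) ngudyuhuyiung is wrong: it uses class I instead of class III for noun class.
(A) ngudyuhufu is wrong: it uses singular instead of dual for number.

B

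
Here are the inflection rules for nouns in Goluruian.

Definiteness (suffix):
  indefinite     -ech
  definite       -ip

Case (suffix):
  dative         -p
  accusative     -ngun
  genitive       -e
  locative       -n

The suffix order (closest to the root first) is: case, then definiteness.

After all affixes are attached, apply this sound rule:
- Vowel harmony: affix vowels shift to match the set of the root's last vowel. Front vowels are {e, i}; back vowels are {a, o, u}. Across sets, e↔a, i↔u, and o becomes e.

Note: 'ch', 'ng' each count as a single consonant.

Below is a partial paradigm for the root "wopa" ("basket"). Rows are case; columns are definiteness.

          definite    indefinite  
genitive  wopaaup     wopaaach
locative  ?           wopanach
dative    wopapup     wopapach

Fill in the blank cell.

Attach case locative -n → wopan.
Attach definiteness definite -ip → wopanip.
Apply vowel harmony: wopanip → wopanup.

wopanup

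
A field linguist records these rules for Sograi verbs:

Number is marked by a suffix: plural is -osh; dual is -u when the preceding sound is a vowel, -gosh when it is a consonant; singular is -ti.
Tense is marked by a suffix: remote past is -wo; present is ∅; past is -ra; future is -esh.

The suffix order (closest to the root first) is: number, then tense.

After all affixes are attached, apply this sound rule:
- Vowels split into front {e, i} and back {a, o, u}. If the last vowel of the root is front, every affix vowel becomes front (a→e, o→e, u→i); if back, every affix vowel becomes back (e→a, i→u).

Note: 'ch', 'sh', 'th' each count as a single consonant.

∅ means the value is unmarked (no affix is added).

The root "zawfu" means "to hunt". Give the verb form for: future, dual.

Attach number dual -u (after vowel 'u') → zawfuu.
Attach tense future -esh → zawfuuesh.
Apply vowel harmony: zawfuuesh → zawfuuash.

zawfuuash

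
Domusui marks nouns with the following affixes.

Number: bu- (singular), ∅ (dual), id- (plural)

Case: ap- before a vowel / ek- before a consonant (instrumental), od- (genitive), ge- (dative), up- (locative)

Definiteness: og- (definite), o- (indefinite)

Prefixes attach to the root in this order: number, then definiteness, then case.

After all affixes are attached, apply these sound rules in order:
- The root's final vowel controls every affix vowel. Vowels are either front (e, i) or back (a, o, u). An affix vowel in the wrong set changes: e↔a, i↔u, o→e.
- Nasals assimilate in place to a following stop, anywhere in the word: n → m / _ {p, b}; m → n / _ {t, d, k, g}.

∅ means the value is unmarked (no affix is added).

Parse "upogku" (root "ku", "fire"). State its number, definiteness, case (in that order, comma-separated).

Segment: up-og-ku.
number: ∅ → dual.
definiteness: og- → definite.
case: up- → locative.

dual, definite, locative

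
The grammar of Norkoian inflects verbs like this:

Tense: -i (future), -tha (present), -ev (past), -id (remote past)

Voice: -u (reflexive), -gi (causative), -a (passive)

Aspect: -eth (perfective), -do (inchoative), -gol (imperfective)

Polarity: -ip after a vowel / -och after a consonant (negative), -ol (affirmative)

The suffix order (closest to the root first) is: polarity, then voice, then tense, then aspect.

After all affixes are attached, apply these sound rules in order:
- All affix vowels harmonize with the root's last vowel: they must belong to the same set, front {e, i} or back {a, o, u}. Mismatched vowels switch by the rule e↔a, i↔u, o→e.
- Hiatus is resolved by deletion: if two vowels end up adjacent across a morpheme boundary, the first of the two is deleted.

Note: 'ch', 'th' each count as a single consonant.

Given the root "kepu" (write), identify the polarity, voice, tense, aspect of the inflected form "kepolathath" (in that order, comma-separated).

Segment: kepu-ol-a-tha-eth.
polarity: -ol → affirmative.
voice: -a → passive.
tense: -tha → present.
aspect: -eth → perfective.

affirmative, passive, present, perfective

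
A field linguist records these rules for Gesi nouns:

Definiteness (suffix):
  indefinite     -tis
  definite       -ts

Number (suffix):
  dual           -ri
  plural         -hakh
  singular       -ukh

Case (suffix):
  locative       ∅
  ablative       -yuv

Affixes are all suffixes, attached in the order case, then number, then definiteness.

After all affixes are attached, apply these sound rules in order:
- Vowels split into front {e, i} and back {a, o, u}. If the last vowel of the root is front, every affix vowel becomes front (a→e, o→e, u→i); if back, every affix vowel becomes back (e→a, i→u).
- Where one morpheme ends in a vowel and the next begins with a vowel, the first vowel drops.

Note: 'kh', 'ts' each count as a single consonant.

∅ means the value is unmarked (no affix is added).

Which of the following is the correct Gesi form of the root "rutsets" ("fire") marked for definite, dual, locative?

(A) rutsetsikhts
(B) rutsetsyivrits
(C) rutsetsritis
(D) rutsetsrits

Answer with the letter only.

D

case = locative: zero marking, form stays rutsets.
Attach number dual -ri → rutsetsri.
Attach definiteness definite -ts → rutsetsrits.
Vowel harmony: no change.
Vowel deletion: no change.
So the correct form is rutsetsrits, option (D).
(C) rutsetsritis is wrong: it uses indefinite instead of definite for definiteness.
(A) rutsetsikhts is wrong: it uses singular instead of dual for number.
(B) rutsetsyivrits is wrong: it uses ablative instead of locative for case.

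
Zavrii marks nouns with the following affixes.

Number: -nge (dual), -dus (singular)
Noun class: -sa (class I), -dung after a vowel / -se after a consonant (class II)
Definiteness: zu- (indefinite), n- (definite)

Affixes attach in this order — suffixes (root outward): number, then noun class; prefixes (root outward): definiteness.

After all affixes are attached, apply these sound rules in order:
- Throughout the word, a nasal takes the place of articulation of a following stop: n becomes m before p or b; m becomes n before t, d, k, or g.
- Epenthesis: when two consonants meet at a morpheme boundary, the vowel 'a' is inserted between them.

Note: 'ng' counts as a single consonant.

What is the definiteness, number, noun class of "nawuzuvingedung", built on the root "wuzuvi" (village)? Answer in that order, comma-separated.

Segment: n-wuzuvi-nge-dung.
definiteness: n- → definite.
number: -nge → dual.
noun class: -dung/se → class II.

definite, dual, class II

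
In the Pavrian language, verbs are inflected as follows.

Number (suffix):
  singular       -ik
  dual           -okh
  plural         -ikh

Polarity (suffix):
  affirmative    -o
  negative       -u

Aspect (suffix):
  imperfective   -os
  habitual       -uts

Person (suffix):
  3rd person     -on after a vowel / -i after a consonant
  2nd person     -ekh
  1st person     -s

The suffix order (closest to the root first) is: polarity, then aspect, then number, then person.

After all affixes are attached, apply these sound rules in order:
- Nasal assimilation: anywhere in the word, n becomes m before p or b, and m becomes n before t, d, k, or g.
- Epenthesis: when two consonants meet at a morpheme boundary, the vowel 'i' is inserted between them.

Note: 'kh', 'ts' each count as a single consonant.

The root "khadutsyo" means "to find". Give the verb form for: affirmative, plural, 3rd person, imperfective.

Attach polarity affirmative -o → khadutsyoo.
Attach aspect imperfective -os → khadutsyooos.
Attach number plural -ikh → khadutsyooosikh.
Attach person 3rd person -i (after consonant 'kh') → khadutsyooosikhi.
Nasal assimilation: no change.
Epenthesis: no change.

khadutsyooosikhi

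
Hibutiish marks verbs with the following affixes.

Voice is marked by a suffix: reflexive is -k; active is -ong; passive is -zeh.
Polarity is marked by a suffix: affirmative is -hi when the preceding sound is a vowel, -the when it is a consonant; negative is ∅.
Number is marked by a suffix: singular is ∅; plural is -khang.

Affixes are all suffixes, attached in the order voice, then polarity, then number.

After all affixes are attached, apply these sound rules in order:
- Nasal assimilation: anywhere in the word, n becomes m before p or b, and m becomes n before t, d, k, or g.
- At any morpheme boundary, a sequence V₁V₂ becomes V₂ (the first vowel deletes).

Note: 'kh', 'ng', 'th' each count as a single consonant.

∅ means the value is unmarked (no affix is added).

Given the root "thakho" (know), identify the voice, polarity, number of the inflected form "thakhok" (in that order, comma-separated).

reflexive, negative, singular

Segment: thakho-k.
voice: -k → reflexive.
polarity: ∅ → negative.
number: ∅ → singular.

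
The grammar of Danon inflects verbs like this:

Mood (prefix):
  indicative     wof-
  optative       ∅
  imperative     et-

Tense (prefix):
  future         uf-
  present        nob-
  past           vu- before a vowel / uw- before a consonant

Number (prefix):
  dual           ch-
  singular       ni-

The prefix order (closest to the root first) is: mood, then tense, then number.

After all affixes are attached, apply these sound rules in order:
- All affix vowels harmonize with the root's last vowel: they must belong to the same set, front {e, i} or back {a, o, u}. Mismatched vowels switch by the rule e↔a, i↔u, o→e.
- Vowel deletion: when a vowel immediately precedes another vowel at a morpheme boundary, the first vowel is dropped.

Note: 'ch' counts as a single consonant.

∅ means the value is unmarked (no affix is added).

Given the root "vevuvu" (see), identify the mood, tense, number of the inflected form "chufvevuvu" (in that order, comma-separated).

Segment: ch-uf-vevuvu.
mood: ∅ → optative.
tense: uf- → future.
number: ch- → dual.

optative, future, dual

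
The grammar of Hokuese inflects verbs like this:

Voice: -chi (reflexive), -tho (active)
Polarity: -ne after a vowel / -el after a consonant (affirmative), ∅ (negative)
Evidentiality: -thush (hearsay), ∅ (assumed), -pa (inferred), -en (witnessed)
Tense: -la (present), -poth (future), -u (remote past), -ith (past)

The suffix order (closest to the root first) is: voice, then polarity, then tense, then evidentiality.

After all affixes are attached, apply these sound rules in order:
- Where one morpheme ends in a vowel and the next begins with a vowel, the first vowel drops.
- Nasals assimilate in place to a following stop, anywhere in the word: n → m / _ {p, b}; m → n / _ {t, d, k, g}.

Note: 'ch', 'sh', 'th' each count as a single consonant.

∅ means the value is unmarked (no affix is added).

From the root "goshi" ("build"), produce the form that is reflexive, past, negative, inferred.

Attach voice reflexive -chi → goshichi.
polarity = negative: zero marking, form stays goshichi.
Attach tense past -ith → goshichiith.
Attach evidentiality inferred -pa → goshichiithpa.
Apply vowel deletion: goshichiithpa → goshichithpa.
Nasal assimilation: no change.

goshichithpa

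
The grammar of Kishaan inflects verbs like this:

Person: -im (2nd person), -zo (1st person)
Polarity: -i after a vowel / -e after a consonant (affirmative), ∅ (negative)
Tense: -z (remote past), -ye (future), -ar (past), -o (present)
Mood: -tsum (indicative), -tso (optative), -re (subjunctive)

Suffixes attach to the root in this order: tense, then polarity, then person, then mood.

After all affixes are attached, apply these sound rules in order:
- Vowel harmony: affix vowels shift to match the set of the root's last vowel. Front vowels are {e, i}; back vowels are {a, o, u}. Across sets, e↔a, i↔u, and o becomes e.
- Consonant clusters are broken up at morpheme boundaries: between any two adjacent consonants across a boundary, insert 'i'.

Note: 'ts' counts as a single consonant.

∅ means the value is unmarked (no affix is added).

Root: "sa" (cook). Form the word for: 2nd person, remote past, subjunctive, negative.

Attach tense remote past -z → saz.
polarity = negative: zero marking, form stays saz.
Attach person 2nd person -im → sazim.
Attach mood subjunctive -re → sazimre.
Apply vowel harmony: sazimre → sazumra.
Apply epenthesis: sazumra → sazumira.

sazumira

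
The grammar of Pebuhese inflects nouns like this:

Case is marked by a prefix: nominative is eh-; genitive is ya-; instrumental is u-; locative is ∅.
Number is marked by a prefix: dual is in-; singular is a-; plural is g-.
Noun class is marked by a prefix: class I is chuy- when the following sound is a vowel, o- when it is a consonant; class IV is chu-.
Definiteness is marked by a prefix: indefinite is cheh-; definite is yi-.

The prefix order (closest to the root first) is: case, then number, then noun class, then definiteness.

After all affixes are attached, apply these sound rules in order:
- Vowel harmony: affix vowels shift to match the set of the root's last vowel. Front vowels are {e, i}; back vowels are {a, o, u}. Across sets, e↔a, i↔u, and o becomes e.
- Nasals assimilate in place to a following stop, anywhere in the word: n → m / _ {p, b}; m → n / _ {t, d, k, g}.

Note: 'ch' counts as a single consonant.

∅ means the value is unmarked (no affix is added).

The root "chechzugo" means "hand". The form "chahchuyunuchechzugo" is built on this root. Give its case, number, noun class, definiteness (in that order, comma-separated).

instrumental, dual, class I, indefinite

Segment: cheh-chuy-in-u-chechzugo.
case: u- → instrumental.
number: in- → dual.
noun class: chuy/o- → class I.
definiteness: cheh- → indefinite.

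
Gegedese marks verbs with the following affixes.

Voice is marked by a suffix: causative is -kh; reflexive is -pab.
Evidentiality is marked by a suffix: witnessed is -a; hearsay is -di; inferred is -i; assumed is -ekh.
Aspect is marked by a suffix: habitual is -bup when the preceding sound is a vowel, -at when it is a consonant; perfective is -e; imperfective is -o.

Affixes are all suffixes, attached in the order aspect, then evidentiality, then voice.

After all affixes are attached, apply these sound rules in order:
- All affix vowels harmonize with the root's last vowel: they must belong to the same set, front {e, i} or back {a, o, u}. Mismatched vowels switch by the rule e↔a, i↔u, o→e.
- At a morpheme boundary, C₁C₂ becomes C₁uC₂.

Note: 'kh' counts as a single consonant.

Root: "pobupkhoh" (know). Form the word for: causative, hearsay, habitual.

pobupkhohatudukh

Attach aspect habitual -at (after consonant 'h') → pobupkhohat.
Attach evidentiality hearsay -di → pobupkhohatdi.
Attach voice causative -kh → pobupkhohatdikh.
Apply vowel harmony: pobupkhohatdikh → pobupkhohatdukh.
Apply epenthesis: pobupkhohatdukh → pobupkhohatudukh.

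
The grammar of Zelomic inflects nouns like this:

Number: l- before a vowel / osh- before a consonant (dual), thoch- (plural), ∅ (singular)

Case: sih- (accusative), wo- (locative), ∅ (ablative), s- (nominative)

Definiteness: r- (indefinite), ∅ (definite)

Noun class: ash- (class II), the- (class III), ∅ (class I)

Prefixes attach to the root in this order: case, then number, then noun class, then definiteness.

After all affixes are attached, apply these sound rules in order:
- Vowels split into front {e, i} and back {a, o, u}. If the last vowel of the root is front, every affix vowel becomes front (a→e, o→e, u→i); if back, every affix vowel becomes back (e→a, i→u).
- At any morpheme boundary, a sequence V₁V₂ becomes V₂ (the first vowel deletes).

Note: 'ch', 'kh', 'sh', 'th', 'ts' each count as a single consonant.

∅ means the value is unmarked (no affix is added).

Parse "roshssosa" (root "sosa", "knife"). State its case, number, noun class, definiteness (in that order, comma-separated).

nominative, dual, class I, indefinite

Segment: r-osh-s-sosa.
case: s- → nominative.
number: l/osh- → dual.
noun class: ∅ → class I.
definiteness: r- → indefinite.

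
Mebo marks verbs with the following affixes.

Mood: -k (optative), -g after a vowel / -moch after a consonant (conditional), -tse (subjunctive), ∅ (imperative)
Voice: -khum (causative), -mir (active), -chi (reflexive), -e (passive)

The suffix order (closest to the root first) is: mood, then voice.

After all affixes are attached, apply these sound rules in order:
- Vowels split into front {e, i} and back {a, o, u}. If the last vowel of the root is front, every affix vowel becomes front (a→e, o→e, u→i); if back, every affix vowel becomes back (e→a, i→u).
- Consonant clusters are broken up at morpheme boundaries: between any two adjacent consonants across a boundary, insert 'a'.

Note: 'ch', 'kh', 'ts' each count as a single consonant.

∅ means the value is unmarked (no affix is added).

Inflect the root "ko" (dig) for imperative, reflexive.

kochu

mood = imperative: zero marking, form stays ko.
Attach voice reflexive -chi → kochi.
Apply vowel harmony: kochi → kochu.
Epenthesis: no change.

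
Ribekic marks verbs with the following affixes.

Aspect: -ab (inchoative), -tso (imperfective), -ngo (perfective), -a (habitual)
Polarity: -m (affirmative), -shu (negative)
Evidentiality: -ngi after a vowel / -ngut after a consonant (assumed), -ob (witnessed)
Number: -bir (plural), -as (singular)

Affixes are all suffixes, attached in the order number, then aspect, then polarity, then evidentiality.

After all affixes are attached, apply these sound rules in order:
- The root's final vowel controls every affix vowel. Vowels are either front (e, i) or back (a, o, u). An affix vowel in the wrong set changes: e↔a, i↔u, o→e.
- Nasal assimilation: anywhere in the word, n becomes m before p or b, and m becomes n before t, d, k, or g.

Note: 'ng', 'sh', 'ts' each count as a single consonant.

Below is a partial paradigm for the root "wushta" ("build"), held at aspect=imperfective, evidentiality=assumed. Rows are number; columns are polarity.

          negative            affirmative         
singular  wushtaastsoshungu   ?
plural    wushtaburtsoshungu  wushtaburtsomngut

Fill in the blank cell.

wushtaastsomngut

Attach number singular -as → wushtaas.
Attach aspect imperfective -tso → wushtaastso.
Attach polarity affirmative -m → wushtaastsom.
Attach evidentiality assumed -ngut (after consonant 'm') → wushtaastsomngut.
Vowel harmony: no change.
Nasal assimilation: no change.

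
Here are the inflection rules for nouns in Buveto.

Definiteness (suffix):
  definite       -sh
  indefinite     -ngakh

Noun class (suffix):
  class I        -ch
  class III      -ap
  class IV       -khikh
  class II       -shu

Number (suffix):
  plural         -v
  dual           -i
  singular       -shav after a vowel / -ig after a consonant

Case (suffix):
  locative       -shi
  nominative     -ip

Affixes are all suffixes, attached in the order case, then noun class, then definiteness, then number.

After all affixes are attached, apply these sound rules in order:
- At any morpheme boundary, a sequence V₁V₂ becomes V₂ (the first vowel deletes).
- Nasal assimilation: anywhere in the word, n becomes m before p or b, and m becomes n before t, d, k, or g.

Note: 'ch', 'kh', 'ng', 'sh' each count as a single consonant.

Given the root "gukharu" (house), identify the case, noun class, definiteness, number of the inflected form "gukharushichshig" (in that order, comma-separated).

locative, class I, definite, singular

Segment: gukharu-shi-ch-sh-ig.
case: -shi → locative.
noun class: -ch → class I.
definiteness: -sh → definite.
number: -shav/ig → singular.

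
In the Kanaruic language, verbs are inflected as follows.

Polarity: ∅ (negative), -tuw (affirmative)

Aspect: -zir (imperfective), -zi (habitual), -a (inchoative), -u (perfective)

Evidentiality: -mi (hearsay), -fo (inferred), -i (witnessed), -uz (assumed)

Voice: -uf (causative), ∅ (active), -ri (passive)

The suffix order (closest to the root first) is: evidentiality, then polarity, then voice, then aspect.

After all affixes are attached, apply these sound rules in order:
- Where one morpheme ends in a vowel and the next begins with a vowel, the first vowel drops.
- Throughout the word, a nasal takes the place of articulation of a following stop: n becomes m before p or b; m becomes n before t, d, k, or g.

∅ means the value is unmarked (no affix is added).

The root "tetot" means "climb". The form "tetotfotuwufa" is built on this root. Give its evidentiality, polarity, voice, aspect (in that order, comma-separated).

inferred, affirmative, causative, inchoative

Segment: tetot-fo-tuw-uf-a.
evidentiality: -fo → inferred.
polarity: -tuw → affirmative.
voice: -uf → causative.
aspect: -a → inchoative.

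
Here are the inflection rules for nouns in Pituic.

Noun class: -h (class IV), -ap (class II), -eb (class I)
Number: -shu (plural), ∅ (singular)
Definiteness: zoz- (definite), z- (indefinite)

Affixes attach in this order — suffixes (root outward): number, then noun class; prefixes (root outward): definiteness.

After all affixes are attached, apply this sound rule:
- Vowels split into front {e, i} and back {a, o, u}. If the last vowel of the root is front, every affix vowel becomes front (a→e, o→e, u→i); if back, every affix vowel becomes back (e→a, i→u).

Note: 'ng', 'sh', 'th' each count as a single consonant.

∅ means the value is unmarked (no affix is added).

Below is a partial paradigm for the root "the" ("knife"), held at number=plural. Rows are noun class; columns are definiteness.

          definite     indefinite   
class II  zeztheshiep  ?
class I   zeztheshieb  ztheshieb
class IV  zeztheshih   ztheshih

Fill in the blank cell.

ztheshiep

Attach number plural -shu → theshu.
Attach definiteness indefinite z- → ztheshu.
Attach noun class class II -ap → ztheshuap.
Apply vowel harmony: ztheshuap → ztheshiep.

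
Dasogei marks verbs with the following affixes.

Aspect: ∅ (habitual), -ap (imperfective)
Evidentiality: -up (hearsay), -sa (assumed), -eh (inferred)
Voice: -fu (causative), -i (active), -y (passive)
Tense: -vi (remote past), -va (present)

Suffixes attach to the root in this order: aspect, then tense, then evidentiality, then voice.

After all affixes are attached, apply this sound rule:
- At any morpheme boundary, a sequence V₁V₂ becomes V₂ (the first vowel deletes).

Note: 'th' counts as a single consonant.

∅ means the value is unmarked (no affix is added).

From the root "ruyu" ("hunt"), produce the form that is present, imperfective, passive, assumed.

Attach aspect imperfective -ap → ruyuap.
Attach tense present -va → ruyuapva.
Attach evidentiality assumed -sa → ruyuapvasa.
Attach voice passive -y → ruyuapvasay.
Apply vowel deletion: ruyuapvasay → ruyapvasay.

ruyapvasay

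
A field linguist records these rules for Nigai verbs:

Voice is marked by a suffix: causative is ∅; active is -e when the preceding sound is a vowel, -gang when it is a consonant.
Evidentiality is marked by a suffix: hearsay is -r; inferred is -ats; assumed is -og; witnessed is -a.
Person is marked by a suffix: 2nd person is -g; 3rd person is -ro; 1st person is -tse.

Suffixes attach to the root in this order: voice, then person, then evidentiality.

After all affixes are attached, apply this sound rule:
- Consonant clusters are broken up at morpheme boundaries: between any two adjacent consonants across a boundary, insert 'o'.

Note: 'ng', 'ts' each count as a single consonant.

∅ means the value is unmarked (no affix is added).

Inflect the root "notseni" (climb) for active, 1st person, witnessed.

Attach voice active -e (after vowel 'i') → notsenie.
Attach person 1st person -tse → notsenietse.
Attach evidentiality witnessed -a → notsenietsea.
Epenthesis: no change.

notsenietsea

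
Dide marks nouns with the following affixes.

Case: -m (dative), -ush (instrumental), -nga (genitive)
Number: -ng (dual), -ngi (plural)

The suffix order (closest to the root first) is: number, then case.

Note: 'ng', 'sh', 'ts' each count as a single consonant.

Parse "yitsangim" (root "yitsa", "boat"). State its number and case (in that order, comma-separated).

Segment: yitsa-ngi-m.
number: -ngi → plural.
case: -m → dative.

plural, dative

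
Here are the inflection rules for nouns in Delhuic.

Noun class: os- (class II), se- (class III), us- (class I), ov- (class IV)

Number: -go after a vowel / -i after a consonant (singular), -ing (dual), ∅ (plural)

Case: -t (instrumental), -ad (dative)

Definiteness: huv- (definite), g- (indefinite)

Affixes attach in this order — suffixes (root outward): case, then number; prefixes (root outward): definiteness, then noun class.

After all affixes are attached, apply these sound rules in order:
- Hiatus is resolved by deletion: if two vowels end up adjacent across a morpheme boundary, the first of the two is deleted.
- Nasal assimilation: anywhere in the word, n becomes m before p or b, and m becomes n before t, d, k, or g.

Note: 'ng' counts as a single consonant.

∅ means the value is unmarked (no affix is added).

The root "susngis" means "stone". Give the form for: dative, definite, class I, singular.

Attach definiteness definite huv- → huvsusngis.
Attach case dative -ad → huvsusngisad.
Attach number singular -i (after consonant 'd') → huvsusngisadi.
Attach noun class class I us- → ushuvsusngisadi.
Vowel deletion: no change.
Nasal assimilation: no change.

ushuvsusngisadi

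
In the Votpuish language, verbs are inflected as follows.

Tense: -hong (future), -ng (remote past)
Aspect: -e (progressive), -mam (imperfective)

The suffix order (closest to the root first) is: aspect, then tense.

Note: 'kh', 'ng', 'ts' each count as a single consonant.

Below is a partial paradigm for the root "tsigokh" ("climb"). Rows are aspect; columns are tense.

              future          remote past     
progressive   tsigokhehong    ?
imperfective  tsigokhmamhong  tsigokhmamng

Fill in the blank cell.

tsigokheng

Attach aspect progressive -e → tsigokhe.
Attach tense remote past -ng → tsigokheng.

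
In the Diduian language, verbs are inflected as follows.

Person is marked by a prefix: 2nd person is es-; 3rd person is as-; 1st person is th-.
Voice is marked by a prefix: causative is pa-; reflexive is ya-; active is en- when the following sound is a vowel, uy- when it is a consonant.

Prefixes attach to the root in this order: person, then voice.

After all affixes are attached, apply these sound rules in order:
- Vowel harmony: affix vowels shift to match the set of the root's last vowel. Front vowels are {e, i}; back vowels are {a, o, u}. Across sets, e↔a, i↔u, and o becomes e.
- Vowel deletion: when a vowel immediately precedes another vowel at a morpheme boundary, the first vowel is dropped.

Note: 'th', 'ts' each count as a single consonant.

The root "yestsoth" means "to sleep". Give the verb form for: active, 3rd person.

Attach person 3rd person as- → asyestsoth.
Attach voice active en- (before vowel 'a') → enasyestsoth.
Apply vowel harmony: enasyestsoth → anasyestsoth.
Vowel deletion: no change.

anasyestsoth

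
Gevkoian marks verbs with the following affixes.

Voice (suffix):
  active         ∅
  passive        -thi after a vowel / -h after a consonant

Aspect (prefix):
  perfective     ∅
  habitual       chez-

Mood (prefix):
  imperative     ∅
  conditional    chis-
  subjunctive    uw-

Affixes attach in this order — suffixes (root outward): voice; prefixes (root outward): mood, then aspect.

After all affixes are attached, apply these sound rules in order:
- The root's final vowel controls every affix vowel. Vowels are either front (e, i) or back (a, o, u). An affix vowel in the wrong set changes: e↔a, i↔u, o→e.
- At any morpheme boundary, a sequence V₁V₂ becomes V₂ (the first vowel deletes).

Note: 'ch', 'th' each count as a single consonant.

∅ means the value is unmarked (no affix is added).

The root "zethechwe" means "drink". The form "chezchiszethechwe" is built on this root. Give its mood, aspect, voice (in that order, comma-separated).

Segment: chez-chis-zethechwe.
mood: chis- → conditional.
aspect: chez- → habitual.
voice: ∅ → active.

conditional, habitual, active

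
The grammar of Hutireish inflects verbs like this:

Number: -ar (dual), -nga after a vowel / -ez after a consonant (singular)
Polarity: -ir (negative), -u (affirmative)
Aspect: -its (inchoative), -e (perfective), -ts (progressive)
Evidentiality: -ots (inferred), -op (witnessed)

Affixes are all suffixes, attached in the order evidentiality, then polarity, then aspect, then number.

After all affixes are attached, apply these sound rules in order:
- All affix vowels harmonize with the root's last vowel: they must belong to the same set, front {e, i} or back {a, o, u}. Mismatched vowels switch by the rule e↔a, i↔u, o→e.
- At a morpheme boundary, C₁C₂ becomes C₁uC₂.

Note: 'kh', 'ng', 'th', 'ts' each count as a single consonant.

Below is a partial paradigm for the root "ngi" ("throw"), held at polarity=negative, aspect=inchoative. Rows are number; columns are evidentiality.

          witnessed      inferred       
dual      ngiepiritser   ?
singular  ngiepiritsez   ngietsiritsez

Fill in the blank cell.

ngietsiritser

Attach evidentiality inferred -ots → ngiots.
Attach polarity negative -ir → ngiotsir.
Attach aspect inchoative -its → ngiotsirits.
Attach number dual -ar → ngiotsiritsar.
Apply vowel harmony: ngiotsiritsar → ngietsiritser.
Epenthesis: no change.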